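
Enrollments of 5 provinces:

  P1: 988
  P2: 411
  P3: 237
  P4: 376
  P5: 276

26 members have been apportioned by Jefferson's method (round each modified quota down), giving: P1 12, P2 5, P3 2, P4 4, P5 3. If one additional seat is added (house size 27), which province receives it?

P3

Priority for the next seat is population ÷ (current seats + 1).
Priorities: P1 76.000, P2 68.500, P3 79.000, P4 75.200, P5 69.000.
Highest priority: P3.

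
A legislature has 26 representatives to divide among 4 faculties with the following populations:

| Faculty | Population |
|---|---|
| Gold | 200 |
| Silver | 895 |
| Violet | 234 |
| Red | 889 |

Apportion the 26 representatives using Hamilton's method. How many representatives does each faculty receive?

Gold=2; Silver=11; Violet=3; Red=10

The standard divisor is 2218/26 ≈ 85.308.
Standard quotas: Gold 2.344, Silver 10.491, Violet 2.743, Red 10.421.
Lower quotas: Gold 2, Silver 10, Violet 2, Red 10 (sum 24, leaving 2 seats).
Remainders in descending order: Violet 0.743, Silver 0.491, Red 0.421, Gold 0.344.
The surplus seats go to Violet, Silver.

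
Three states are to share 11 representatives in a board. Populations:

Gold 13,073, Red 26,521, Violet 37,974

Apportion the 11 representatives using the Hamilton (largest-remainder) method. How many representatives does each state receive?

Gold 2, Red 4, Violet 5

Total 77568; standard divisor 77568/11 ≈ 7051.636.
Standard quotas: Gold 1.8539, Red 3.7610, Violet 5.3851.
Lower quotas: Gold 1, Red 3, Violet 5 (sum 9, leaving 2 seats).
Remainders in descending order: Gold 0.8539, Red 0.7610, Violet 0.3851.
The surplus seats go to Gold, Red.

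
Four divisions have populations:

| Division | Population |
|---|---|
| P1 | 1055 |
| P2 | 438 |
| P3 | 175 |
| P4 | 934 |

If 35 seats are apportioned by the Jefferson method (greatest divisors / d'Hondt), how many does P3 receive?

2

Standard divisor 2602/35 ≈ 74.343; standard quotas: P1 14.191, P2 5.892, P3 2.354, P4 12.563.
Rounding down gives 14, 5, 2, 12 = 33 seats, so the divisor must be adjusted.
With modified divisor 71: modified quotas P1 14.859, P2 6.169, P3 2.465, P4 13.155.
Rounding down: P1 14, P2 6, P3 2, P4 13 (total 35).
P3 receives 2.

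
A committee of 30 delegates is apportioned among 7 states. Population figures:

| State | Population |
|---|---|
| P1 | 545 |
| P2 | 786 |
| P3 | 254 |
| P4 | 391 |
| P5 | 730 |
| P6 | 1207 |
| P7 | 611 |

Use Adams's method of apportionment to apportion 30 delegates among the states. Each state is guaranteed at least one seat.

Standard divisor 4524/30 ≈ 150.8; standard quotas: P1 3.614, P2 5.212, P3 1.684, P4 2.593, P5 4.841, P6 8.004, P7 4.052.
Rounding up gives 4, 6, 2, 3, 5, 9, 5 = 34 seats, so the divisor must be adjusted.
With modified divisor 180: modified quotas P1 3.028, P2 4.367, P3 1.411, P4 2.172, P5 4.056, P6 6.706, P7 3.394.
Rounding up: P1 4, P2 5, P3 2, P4 3, P5 5, P6 7, P7 4 (total 30).

P1: 4, P2: 5, P3: 2, P4: 3, P5: 5, P6: 7, P7: 4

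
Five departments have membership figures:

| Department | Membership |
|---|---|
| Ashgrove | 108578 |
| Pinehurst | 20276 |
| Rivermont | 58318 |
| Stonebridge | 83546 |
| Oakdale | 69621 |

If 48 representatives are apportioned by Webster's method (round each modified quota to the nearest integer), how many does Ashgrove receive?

15

Standard divisor 340339/48 ≈ 7090.396; standard quotas: Ashgrove 15.313, Pinehurst 2.860, Rivermont 8.225, Stonebridge 11.783, Oakdale 9.819.
Rounding to the nearest integer gives Ashgrove 15, Pinehurst 3, Rivermont 8, Stonebridge 12, Oakdale 10 — total 48, matching the house size, so no adjustment is needed.
Ashgrove receives 15.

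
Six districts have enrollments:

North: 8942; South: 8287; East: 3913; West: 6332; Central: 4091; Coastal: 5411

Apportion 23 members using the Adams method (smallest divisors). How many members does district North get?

Standard divisor 36976/23 ≈ 1607.652; standard quotas: North 5.562, South 5.155, East 2.434, West 3.939, Central 2.545, Coastal 3.366.
Rounding up gives 6, 6, 3, 4, 3, 4 = 26 seats, so the divisor must be adjusted.
With modified divisor 1900: modified quotas North 4.706, South 4.362, East 2.059, West 3.333, Central 2.153, Coastal 2.848.
Rounding up: North 5, South 5, East 3, West 4, Central 3, Coastal 3 (total 23).
North receives 5.

5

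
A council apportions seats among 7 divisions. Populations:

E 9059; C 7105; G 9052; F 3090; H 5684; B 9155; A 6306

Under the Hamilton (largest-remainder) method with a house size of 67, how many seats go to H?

8

Standard divisor: 49451 ÷ 67 ≈ 738.075.
Standard quotas: E 12.2738, C 9.6264, G 12.2643, F 4.1866, H 7.7011, B 12.4039, A 8.5439.
Lower quotas: E 12, C 9, G 12, F 4, H 7, B 12, A 8 (sum 64, leaving 3 seats).
Remainders in descending order: H 0.7011, C 0.6264, A 0.5439, B 0.4039, E 0.2738, G 0.2643, F 0.1866.
Largest remainders: H, C, A receive the extra seats.
H receives 8.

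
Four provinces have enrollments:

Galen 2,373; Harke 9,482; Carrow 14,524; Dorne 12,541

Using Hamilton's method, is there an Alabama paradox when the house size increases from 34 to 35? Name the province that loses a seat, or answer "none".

none

At 34 seats: Galen 2, Harke 8, Carrow 13, Dorne 11.
At 35 seats: Galen 2, Harke 9, Carrow 13, Dorne 11.
No province's allocation decreased.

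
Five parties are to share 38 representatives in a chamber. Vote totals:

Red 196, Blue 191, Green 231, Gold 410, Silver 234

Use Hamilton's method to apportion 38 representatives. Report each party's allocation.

Red: 6, Blue: 6, Green: 7, Gold: 12, Silver: 7

The standard divisor is 1262/38 ≈ 33.211.
Standard quotas: Red 5.902, Blue 5.751, Green 6.956, Gold 12.345, Silver 7.046.
Lower quotas: Red 5, Blue 5, Green 6, Gold 12, Silver 7 (sum 35, leaving 3 seats).
Remainders in descending order: Green 0.956, Red 0.902, Blue 0.751, Gold 0.345, Silver 0.046.
The surplus seats go to Green, Red, Blue.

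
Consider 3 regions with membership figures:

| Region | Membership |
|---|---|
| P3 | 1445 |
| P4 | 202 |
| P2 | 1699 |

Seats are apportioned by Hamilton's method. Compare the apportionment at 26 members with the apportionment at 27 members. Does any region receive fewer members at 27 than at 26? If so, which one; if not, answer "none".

P4

At 26 seats: P3 11, P4 2, P2 13.
At 27 seats: P3 12, P4 1, P2 14.
P4 drops from 2 to 1.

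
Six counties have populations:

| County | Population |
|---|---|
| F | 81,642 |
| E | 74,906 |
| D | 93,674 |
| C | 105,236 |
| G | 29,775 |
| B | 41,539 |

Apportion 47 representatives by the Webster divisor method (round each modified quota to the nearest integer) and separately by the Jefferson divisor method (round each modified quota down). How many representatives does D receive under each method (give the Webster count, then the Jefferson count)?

Webster: F 9, E 8, D 10, C 12, G 3, B 5.
Jefferson: F 9, E 8, D 11, C 12, G 3, B 4.
D gets 10 under Webster and 11 under Jefferson.

10 and 11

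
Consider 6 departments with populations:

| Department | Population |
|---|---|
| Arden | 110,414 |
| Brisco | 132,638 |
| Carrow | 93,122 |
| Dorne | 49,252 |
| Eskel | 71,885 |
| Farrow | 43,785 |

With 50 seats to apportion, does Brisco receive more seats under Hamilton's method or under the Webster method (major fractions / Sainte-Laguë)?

Webster

Hamilton: Arden 11, Brisco 13, Carrow 9, Dorne 5, Eskel 7, Farrow 5.
Webster: Arden 11, Brisco 14, Carrow 9, Dorne 5, Eskel 7, Farrow 4.
Brisco gets 13 under Hamilton and 14 under Webster.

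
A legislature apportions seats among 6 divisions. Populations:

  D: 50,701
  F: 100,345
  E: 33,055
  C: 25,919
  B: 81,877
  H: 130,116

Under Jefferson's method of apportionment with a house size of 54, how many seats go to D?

Standard divisor 422013/54 ≈ 7815.056; standard quotas: D 6.488, F 12.840, E 4.230, C 3.317, B 10.477, H 16.649.
Rounding down gives 6, 12, 4, 3, 10, 16 = 51 seats, so the divisor must be adjusted.
With modified divisor 7300: modified quotas D 6.945, F 13.746, E 4.528, C 3.551, B 11.216, H 17.824.
Rounding down: D 6, F 13, E 4, C 3, B 11, H 17 (total 54).
D receives 6.

6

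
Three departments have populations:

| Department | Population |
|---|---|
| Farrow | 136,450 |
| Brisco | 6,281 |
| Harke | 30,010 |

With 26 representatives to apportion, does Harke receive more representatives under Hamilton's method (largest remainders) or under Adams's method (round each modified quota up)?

Adams

Hamilton: Farrow 21, Brisco 1, Harke 4.
Adams: Farrow 20, Brisco 1, Harke 5.
Harke gets 4 under Hamilton and 5 under Adams.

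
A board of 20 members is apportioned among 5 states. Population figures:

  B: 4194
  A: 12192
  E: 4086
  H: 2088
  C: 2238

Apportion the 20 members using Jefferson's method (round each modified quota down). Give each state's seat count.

B 3, A 11, E 3, H 1, C 2

Standard divisor 24798/20 ≈ 1239.9; standard quotas: B 3.383, A 9.833, E 3.295, H 1.684, C 1.805.
Rounding down gives 3, 9, 3, 1, 1 = 17 seats, so the divisor must be adjusted.
With modified divisor 1100: modified quotas B 3.813, A 11.084, E 3.715, H 1.898, C 2.035.
Rounding down: B 3, A 11, E 3, H 1, C 2 (total 20).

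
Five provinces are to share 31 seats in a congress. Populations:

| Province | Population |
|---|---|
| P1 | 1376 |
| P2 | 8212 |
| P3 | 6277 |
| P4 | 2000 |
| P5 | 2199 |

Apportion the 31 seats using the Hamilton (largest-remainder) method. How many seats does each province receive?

Total 20064; standard divisor 20064/31 ≈ 647.226.
Standard quotas: P1 2.1260, P2 12.6880, P3 9.6983, P4 3.0901, P5 3.3976.
Lower quotas: P1 2, P2 12, P3 9, P4 3, P5 3 (sum 29, leaving 2 seats).
Remainders in descending order: P3 0.6983, P2 0.6880, P5 0.3976, P1 0.1260, P4 0.0901.
Largest remainders: P3, P2 receive the extra seats.

P1 2, P2 13, P3 10, P4 3, P5 3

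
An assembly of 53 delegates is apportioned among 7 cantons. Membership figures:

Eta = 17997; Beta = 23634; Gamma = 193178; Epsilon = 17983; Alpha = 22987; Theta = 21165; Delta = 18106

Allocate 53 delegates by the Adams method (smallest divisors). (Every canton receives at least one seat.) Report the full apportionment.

Eta=3, Beta=4, Gamma=32, Epsilon=3, Alpha=4, Theta=4, Delta=3

Standard divisor 315050/53 ≈ 5944.34; standard quotas: Eta 3.028, Beta 3.976, Gamma 32.498, Epsilon 3.025, Alpha 3.867, Theta 3.561, Delta 3.046.
Rounding up gives 4, 4, 33, 4, 4, 4, 4 = 57 seats, so the divisor must be adjusted.
With modified divisor 6100: modified quotas Eta 2.950, Beta 3.874, Gamma 31.669, Epsilon 2.948, Alpha 3.768, Theta 3.470, Delta 2.968.
Rounding up: Eta 3, Beta 4, Gamma 32, Epsilon 3, Alpha 4, Theta 4, Delta 3 (total 53).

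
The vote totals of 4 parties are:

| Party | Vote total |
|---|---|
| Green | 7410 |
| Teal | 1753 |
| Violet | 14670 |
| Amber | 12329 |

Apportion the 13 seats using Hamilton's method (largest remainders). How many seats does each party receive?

Standard divisor: 36162 ÷ 13 ≈ 2781.692.
Standard quotas: Green 2.6638, Teal 0.6302, Violet 5.2738, Amber 4.4322.
Lower quotas: Green 2, Teal 0, Violet 5, Amber 4 (sum 11, leaving 2 seats).
Remainders in descending order: Green 0.6638, Teal 0.6302, Amber 0.4322, Violet 0.2738.
Largest remainders: Green, Teal receive the extra seats.

Green 3, Teal 1, Violet 5, Amber 4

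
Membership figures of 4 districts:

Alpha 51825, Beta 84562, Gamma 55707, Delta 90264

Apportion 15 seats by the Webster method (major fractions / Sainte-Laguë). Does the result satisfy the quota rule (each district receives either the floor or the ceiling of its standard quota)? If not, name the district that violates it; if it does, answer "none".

Standard quotas: Alpha 2.753, Beta 4.492, Gamma 2.959, Delta 4.795.
Webster allocation: Alpha 3, Beta 4, Gamma 3, Delta 5.
Every allocation lies between the lower and upper quota.

none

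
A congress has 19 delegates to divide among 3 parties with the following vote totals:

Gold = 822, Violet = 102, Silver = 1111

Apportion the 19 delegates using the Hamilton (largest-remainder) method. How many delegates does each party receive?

Gold 8, Violet 1, Silver 10

Total 2035; standard divisor 2035/19 ≈ 107.105.
Standard quotas: Gold 7.675, Violet 0.952, Silver 10.373.
Lower quotas: Gold 7, Violet 0, Silver 10 (sum 17, leaving 2 seats).
Remainders in descending order: Violet 0.952, Gold 0.675, Silver 0.373.
The surplus seats go to Violet, Gold.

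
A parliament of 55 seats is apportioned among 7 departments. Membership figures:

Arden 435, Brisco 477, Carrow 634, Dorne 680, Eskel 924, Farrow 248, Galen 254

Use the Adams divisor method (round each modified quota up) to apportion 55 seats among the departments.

Arden=7; Brisco=7; Carrow=9; Dorne=10; Eskel=14; Farrow=4; Galen=4

Standard divisor 3652/55 ≈ 66.4; standard quotas: Arden 6.551, Brisco 7.184, Carrow 9.548, Dorne 10.241, Eskel 13.916, Farrow 3.735, Galen 3.825.
Rounding up gives 7, 8, 10, 11, 14, 4, 4 = 58 seats, so the divisor must be adjusted.
With modified divisor 70.8: modified quotas Arden 6.144, Brisco 6.737, Carrow 8.955, Dorne 9.605, Eskel 13.051, Farrow 3.503, Galen 3.588.
Rounding up: Arden 7, Brisco 7, Carrow 9, Dorne 10, Eskel 14, Farrow 4, Galen 4 (total 55).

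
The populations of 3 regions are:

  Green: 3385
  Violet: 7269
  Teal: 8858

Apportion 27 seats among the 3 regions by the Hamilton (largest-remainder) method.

Green 5, Violet 10, Teal 12

Total 19512; standard divisor 19512/27 ≈ 722.667.
Standard quotas: Green 4.6840, Violet 10.0586, Teal 12.2574.
Lower quotas: Green 4, Violet 10, Teal 12 (sum 26, leaving 1 seat).
Remainders in descending order: Green 0.6840, Teal 0.2574, Violet 0.0586.
The surplus seat goes to Green.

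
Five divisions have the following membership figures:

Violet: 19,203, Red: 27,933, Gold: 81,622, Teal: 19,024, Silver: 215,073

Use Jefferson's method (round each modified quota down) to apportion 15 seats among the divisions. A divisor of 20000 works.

With modified divisor 20000: modified quotas Violet 0.960, Red 1.397, Gold 4.081, Teal 0.951, Silver 10.754.
Rounding down: Violet 0, Red 1, Gold 4, Teal 0, Silver 10 (total 15).

Violet 0, Red 1, Gold 4, Teal 0, Silver 10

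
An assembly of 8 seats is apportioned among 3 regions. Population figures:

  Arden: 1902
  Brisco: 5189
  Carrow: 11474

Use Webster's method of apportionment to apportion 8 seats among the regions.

Standard divisor 18565/8 ≈ 2320.625; standard quotas: Arden 0.820, Brisco 2.236, Carrow 4.944.
Rounding to the nearest integer gives Arden 1, Brisco 2, Carrow 5 — total 8, matching the house size, so no adjustment is needed.

Arden 1; Brisco 2; Carrow 5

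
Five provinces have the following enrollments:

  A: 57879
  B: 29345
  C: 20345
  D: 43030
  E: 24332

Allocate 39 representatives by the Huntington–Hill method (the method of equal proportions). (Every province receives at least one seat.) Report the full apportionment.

With divisor 4532: modified quotas A 12.771, B 6.475, C 4.489, D 9.495, E 5.369.
Geometric-mean thresholds: A √(12·13)=12.490, B √(6·7)=6.481, C √(4·5)=4.472, D √(9·10)=9.487, E √(5·6)=5.477.
Each quota rounded against its threshold gives A 13, B 6, C 5, D 10, E 5 (total 39).

A: 13; B: 6; C: 5; D: 10; E: 5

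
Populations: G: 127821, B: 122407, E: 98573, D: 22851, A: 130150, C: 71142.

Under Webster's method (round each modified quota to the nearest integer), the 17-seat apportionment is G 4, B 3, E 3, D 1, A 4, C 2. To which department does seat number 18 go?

Priority for the next seat is population ÷ (current seats + 0.5).
Priorities: G 28404.667, B 34973.429, E 28163.714, D 15234.000, A 28922.222, C 28456.800.
Highest priority: B.

B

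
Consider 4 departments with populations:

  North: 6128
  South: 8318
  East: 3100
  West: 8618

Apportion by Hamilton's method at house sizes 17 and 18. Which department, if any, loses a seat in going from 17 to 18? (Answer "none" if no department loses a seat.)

none

At 17 seats: North 4, South 5, East 2, West 6.
At 18 seats: North 4, South 6, East 2, West 6.
No department's allocation decreased.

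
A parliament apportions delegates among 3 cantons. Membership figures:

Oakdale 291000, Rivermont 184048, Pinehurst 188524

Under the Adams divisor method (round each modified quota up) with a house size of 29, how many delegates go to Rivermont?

Standard divisor 663572/29 ≈ 22881.793; standard quotas: Oakdale 12.718, Rivermont 8.043, Pinehurst 8.239.
Rounding up gives 13, 9, 9 = 31 seats, so the divisor must be adjusted.
With modified divisor 23900: modified quotas Oakdale 12.176, Rivermont 7.701, Pinehurst 7.888.
Rounding up: Oakdale 13, Rivermont 8, Pinehurst 8 (total 29).
Rivermont receives 8.

8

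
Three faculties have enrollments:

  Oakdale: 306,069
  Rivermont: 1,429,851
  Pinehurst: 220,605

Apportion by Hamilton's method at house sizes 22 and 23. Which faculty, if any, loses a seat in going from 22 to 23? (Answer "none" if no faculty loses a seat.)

At 22 seats: Oakdale 3, Rivermont 16, Pinehurst 3.
At 23 seats: Oakdale 4, Rivermont 17, Pinehurst 2.
Pinehurst drops from 3 to 2.

Pinehurst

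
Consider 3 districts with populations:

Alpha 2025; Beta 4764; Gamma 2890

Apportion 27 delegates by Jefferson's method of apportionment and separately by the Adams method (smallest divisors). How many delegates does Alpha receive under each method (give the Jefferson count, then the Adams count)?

Jefferson: Alpha 5, Beta 14, Gamma 8.
Adams: Alpha 6, Beta 13, Gamma 8.
Alpha gets 5 under Jefferson and 6 under Adams.

5 and 6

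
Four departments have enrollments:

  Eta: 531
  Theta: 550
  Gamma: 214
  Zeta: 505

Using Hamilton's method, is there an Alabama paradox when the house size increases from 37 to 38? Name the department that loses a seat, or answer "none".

At 37 seats: Eta 11, Theta 11, Gamma 5, Zeta 10.
At 38 seats: Eta 11, Theta 12, Gamma 4, Zeta 11.
Gamma drops from 5 to 4.

Gamma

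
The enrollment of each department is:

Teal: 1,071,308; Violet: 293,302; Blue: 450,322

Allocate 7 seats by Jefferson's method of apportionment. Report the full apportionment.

Teal: 4, Violet: 1, Blue: 2

Standard divisor 1814932/7 ≈ 259276; standard quotas: Teal 4.132, Violet 1.131, Blue 1.737.
Rounding down gives 4, 1, 1 = 6 seats, so the divisor must be adjusted.
With modified divisor 219700: modified quotas Teal 4.876, Violet 1.335, Blue 2.050.
Rounding down: Teal 4, Violet 1, Blue 2 (total 7).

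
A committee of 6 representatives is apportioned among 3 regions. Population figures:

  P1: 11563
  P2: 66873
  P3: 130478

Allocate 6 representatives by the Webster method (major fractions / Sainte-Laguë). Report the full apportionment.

P1=0, P2=2, P3=4

Standard divisor 208914/6 ≈ 34819; standard quotas: P1 0.332, P2 1.921, P3 3.747.
Rounding to the nearest integer gives P1 0, P2 2, P3 4 — total 6, matching the house size, so no adjustment is needed.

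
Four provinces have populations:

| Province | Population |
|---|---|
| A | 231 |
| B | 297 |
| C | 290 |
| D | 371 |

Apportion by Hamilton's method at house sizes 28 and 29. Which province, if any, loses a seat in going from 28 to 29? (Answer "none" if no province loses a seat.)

At 28 seats: A 5, B 7, C 7, D 9.
At 29 seats: A 6, B 7, C 7, D 9.
No province's allocation decreased.

none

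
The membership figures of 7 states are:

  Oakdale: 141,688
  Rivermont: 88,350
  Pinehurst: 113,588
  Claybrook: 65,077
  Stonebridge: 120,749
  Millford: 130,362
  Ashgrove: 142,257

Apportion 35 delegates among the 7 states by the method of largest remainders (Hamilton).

Total 802071; standard divisor 802071/35 ≈ 22916.314.
Standard quotas: Oakdale 6.1828, Rivermont 3.8553, Pinehurst 4.9566, Claybrook 2.8398, Stonebridge 5.2691, Millford 5.6886, Ashgrove 6.2077.
Lower quotas: Oakdale 6, Rivermont 3, Pinehurst 4, Claybrook 2, Stonebridge 5, Millford 5, Ashgrove 6 (sum 31, leaving 4 seats).
Remainders in descending order: Pinehurst 0.9566, Rivermont 0.8553, Claybrook 0.8398, Millford 0.6886, Stonebridge 0.2691, Ashgrove 0.2077, Oakdale 0.1828.
Largest remainders: Pinehurst, Rivermont, Claybrook, Millford receive the extra seats.

Oakdale 6; Rivermont 4; Pinehurst 5; Claybrook 3; Stonebridge 5; Millford 6; Ashgrove 6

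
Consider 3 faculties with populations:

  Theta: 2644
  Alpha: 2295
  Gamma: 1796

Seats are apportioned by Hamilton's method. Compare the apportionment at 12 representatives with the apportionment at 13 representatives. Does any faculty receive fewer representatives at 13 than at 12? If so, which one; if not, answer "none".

At 12 seats: Theta 5, Alpha 4, Gamma 3.
At 13 seats: Theta 5, Alpha 4, Gamma 4.
No faculty's allocation decreased.

none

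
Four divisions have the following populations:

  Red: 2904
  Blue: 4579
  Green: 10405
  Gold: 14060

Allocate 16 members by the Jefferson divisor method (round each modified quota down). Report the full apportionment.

Red 1, Blue 2, Green 5, Gold 8

Standard divisor 31948/16 ≈ 1996.75; standard quotas: Red 1.454, Blue 2.293, Green 5.211, Gold 7.041.
Rounding down gives 1, 2, 5, 7 = 15 seats, so the divisor must be adjusted.
With modified divisor 1750: modified quotas Red 1.659, Blue 2.617, Green 5.946, Gold 8.034.
Rounding down: Red 1, Blue 2, Green 5, Gold 8 (total 16).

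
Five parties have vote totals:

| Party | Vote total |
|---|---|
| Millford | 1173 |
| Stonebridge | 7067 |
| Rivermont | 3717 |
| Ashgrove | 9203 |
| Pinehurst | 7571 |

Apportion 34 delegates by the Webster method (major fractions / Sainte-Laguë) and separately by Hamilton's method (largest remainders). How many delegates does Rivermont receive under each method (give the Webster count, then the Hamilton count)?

4 and 5

Webster: Millford 1, Stonebridge 9, Rivermont 4, Ashgrove 11, Pinehurst 9.
Hamilton: Millford 1, Stonebridge 8, Rivermont 5, Ashgrove 11, Pinehurst 9.
Rivermont gets 4 under Webster and 5 under Hamilton.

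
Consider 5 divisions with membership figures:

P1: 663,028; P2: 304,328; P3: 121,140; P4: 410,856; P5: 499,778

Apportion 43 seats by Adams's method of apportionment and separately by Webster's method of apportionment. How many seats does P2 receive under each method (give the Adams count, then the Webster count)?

Adams: P1 14, P2 7, P3 3, P4 9, P5 10.
Webster: P1 14, P2 6, P3 3, P4 9, P5 11.
P2 gets 7 under Adams and 6 under Webster.

7 and 6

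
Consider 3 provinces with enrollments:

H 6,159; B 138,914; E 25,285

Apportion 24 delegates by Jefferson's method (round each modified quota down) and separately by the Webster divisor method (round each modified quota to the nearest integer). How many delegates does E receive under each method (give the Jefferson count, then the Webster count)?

3 and 4

Jefferson: H 0, B 21, E 3.
Webster: H 1, B 19, E 4.
E gets 3 under Jefferson and 4 under Webster.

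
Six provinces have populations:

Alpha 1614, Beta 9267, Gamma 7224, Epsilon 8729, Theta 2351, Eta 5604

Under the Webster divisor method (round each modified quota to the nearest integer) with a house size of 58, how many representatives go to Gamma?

12

Standard divisor 34789/58 ≈ 599.81; standard quotas: Alpha 2.691, Beta 15.450, Gamma 12.044, Epsilon 14.553, Theta 3.920, Eta 9.343.
Rounding to the nearest integer gives Alpha 3, Beta 15, Gamma 12, Epsilon 15, Theta 4, Eta 9 — total 58, matching the house size, so no adjustment is needed.
Gamma receives 12.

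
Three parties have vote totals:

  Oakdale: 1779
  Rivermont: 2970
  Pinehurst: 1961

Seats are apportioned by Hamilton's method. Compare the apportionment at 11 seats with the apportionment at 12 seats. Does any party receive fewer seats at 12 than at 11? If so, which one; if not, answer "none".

At 11 seats: Oakdale 3, Rivermont 5, Pinehurst 3.
At 12 seats: Oakdale 3, Rivermont 5, Pinehurst 4.
No party's allocation decreased.

none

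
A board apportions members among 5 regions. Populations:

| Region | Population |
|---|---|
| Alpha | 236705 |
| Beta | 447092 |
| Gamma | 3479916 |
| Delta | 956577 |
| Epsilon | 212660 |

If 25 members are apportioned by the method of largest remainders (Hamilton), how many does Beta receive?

2

The standard divisor is 5332950/25 = 213318.
Standard quotas: Alpha 1.1096, Beta 2.0959, Gamma 16.3133, Delta 4.4843, Epsilon 0.9969.
Lower quotas: Alpha 1, Beta 2, Gamma 16, Delta 4, Epsilon 0 (sum 23, leaving 2 seats).
Remainders in descending order: Epsilon 0.9969, Delta 0.4843, Gamma 0.3133, Alpha 0.1096, Beta 0.0959.
The surplus seats go to Epsilon, Delta.
Beta receives 2.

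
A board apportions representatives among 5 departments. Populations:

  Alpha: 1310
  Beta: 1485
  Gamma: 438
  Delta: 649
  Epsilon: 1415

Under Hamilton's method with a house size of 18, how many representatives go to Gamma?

Total 5297; standard divisor 5297/18 ≈ 294.278.
Standard quotas: Alpha 4.452, Beta 5.046, Gamma 1.488, Delta 2.205, Epsilon 4.808.
Lower quotas: Alpha 4, Beta 5, Gamma 1, Delta 2, Epsilon 4 (sum 16, leaving 2 seats).
Remainders in descending order: Epsilon 0.808, Gamma 0.488, Alpha 0.452, Delta 0.205, Beta 0.046.
The surplus seats go to Epsilon, Gamma.
Gamma receives 2.

2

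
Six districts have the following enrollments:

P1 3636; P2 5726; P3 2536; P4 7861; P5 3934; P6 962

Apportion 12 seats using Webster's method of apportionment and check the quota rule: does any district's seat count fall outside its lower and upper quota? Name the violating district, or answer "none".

none

Standard quotas: P1 1.770, P2 2.787, P3 1.234, P4 3.826, P5 1.915, P6 0.468.
Webster allocation: P1 2, P2 3, P3 1, P4 4, P5 2, P6 0.
Every allocation lies between the lower and upper quota.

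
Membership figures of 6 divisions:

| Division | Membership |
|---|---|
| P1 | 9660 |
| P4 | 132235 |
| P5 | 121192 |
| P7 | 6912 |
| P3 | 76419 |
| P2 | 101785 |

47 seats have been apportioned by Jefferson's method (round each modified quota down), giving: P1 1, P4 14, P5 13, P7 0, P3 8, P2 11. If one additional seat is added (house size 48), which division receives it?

P4

Priority for the next seat is population ÷ (current seats + 1).
Priorities: P1 4830.000, P4 8815.667, P5 8656.571, P7 6912.000, P3 8491.000, P2 8482.083.
Highest priority: P4.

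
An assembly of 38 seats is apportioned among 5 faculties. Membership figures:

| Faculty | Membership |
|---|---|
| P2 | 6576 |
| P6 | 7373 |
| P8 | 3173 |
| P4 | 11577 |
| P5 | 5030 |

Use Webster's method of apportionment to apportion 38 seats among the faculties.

P2=7, P6=8, P8=4, P4=13, P5=6

Standard divisor 33729/38 ≈ 887.605; standard quotas: P2 7.409, P6 8.307, P8 3.575, P4 13.043, P5 5.667.
Rounding to the nearest integer gives P2 7, P6 8, P8 4, P4 13, P5 6 — total 38, matching the house size, so no adjustment is needed.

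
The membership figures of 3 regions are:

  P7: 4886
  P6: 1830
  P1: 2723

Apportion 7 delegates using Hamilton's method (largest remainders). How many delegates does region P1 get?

2

Standard divisor: 9439 ÷ 7 ≈ 1348.429.
Standard quotas: P7 3.623, P6 1.357, P1 2.019.
Lower quotas: P7 3, P6 1, P1 2 (sum 6, leaving 1 seat).
Remainders in descending order: P7 0.623, P6 0.357, P1 0.019.
The surplus seat goes to P7.
P1 receives 2.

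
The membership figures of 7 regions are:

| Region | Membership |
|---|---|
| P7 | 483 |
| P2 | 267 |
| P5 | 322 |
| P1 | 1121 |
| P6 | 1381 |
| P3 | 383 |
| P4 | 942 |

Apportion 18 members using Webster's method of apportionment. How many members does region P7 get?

Standard divisor 4899/18 ≈ 272.167; standard quotas: P7 1.775, P2 0.981, P5 1.183, P1 4.119, P6 5.074, P3 1.407, P4 3.461.
Rounding to the nearest integer gives 2, 1, 1, 4, 5, 1, 3 = 17 seats, so the divisor must be adjusted.
With modified divisor 260: modified quotas P7 1.858, P2 1.027, P5 1.238, P1 4.312, P6 5.312, P3 1.473, P4 3.623.
Rounding to the nearest integer: P7 2, P2 1, P5 1, P1 4, P6 5, P3 1, P4 4 (total 18).
P7 receives 2.

2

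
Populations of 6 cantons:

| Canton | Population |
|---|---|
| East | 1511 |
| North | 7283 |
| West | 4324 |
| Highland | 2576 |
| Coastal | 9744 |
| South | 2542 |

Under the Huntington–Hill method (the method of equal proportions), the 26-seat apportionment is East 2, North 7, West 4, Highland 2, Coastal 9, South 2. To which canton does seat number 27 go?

Highland

Priority for the next seat is population ÷ (√(s·(s+1))).
Priorities: East 616.863, North 973.232, West 966.876, Highland 1051.648, Coastal 1027.108, South 1037.767.
Highest priority: Highland.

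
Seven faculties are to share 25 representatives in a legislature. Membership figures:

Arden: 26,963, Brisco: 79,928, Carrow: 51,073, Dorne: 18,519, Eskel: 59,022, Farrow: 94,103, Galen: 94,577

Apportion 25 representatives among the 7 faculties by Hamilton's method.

The standard divisor is 424185/25 ≈ 16967.4.
Standard quotas: Arden 1.5891, Brisco 4.7107, Carrow 3.0101, Dorne 1.0914, Eskel 3.4786, Farrow 5.5461, Galen 5.5740.
Lower quotas: Arden 1, Brisco 4, Carrow 3, Dorne 1, Eskel 3, Farrow 5, Galen 5 (sum 22, leaving 3 seats).
Remainders in descending order: Brisco 0.7107, Arden 0.5891, Galen 0.5740, Farrow 0.5461, Eskel 0.4786, Dorne 0.0914, Carrow 0.0101.
Largest remainders: Brisco, Arden, Galen receive the extra seats.

Arden 2; Brisco 5; Carrow 3; Dorne 1; Eskel 3; Farrow 5; Galen 6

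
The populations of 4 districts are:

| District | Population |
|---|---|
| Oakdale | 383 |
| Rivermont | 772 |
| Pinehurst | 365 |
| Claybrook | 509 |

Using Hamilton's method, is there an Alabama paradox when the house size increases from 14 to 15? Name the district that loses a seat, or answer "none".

At 14 seats: Oakdale 3, Rivermont 5, Pinehurst 3, Claybrook 3.
At 15 seats: Oakdale 3, Rivermont 6, Pinehurst 2, Claybrook 4.
Pinehurst drops from 3 to 2.

Pinehurst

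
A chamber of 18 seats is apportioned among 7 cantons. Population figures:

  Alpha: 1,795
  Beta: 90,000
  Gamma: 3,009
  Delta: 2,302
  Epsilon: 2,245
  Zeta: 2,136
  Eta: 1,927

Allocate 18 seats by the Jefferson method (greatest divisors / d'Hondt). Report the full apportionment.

Alpha: 0, Beta: 18, Gamma: 0, Delta: 0, Epsilon: 0, Zeta: 0, Eta: 0

Standard divisor 103414/18 ≈ 5745.222; standard quotas: Alpha 0.312, Beta 15.665, Gamma 0.524, Delta 0.401, Epsilon 0.391, Zeta 0.372, Eta 0.335.
Rounding down gives 0, 15, 0, 0, 0, 0, 0 = 15 seats, so the divisor must be adjusted.
With modified divisor 4900: modified quotas Alpha 0.366, Beta 18.367, Gamma 0.614, Delta 0.470, Epsilon 0.458, Zeta 0.436, Eta 0.393.
Rounding down: Alpha 0, Beta 18, Gamma 0, Delta 0, Epsilon 0, Zeta 0, Eta 0 (total 18).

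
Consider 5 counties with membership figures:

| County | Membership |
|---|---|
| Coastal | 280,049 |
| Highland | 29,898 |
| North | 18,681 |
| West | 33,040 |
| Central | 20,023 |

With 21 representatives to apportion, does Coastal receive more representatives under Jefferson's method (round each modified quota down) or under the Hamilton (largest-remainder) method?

Jefferson: Coastal 16, Highland 1, North 1, West 2, Central 1.
Hamilton: Coastal 15, Highland 2, North 1, West 2, Central 1.
Coastal gets 16 under Jefferson and 15 under Hamilton.

Jefferson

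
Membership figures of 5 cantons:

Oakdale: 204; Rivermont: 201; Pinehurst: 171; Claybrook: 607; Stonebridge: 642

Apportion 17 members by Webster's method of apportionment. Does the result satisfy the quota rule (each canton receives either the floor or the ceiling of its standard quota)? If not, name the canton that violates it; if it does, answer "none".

Standard quotas: Oakdale 1.900, Rivermont 1.872, Pinehurst 1.593, Claybrook 5.654, Stonebridge 5.980.
Webster allocation: Oakdale 2, Rivermont 2, Pinehurst 2, Claybrook 5, Stonebridge 6.
Every allocation lies between the lower and upper quota.

none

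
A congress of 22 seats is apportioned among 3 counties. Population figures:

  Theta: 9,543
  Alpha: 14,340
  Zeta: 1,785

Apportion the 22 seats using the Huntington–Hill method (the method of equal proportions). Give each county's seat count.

Theta 8; Alpha 12; Zeta 2

With divisor 1198: modified quotas Theta 7.966, Alpha 11.970, Zeta 1.490.
Geometric-mean thresholds: Theta √(7·8)=7.483, Alpha √(11·12)=11.489, Zeta √(1·2)=1.414.
Each quota rounded against its threshold gives Theta 8, Alpha 12, Zeta 2 (total 22).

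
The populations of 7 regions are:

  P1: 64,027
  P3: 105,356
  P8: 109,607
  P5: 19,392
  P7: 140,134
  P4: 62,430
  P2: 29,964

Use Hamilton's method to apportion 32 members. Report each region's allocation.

P1=4, P3=6, P8=7, P5=1, P7=8, P4=4, P2=2

The standard divisor is 530910/32 ≈ 16590.938.
Standard quotas: P1 3.8592, P3 6.3502, P8 6.6064, P5 1.1688, P7 8.4464, P4 3.7629, P2 1.8060.
Lower quotas: P1 3, P3 6, P8 6, P5 1, P7 8, P4 3, P2 1 (sum 28, leaving 4 seats).
Remainders in descending order: P1 0.8592, P2 0.8060, P4 0.7629, P8 0.6064, P7 0.4464, P3 0.3502, P5 0.1688.
The surplus seats go to P1, P2, P4, P8.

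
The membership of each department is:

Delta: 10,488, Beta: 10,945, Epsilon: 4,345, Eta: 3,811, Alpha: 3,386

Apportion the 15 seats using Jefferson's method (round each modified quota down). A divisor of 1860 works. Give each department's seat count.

With modified divisor 1860: modified quotas Delta 5.639, Beta 5.884, Epsilon 2.336, Eta 2.049, Alpha 1.820.
Rounding down: Delta 5, Beta 5, Epsilon 2, Eta 2, Alpha 1 (total 15).

Delta 5; Beta 5; Epsilon 2; Eta 2; Alpha 1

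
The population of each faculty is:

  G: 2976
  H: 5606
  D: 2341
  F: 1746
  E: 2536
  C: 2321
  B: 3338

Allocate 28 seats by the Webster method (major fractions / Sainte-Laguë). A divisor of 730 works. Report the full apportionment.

G: 4, H: 8, D: 3, F: 2, E: 3, C: 3, B: 5

With modified divisor 730: modified quotas G 4.077, H 7.679, D 3.207, F 2.392, E 3.474, C 3.179, B 4.573.
Rounding to the nearest integer: G 4, H 8, D 3, F 2, E 3, C 3, B 5 (total 28).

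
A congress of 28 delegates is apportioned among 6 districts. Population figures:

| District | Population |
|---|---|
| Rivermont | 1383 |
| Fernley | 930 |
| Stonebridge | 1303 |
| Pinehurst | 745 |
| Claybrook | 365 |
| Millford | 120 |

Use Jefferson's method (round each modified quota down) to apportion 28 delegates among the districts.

Rivermont: 8, Fernley: 6, Stonebridge: 8, Pinehurst: 4, Claybrook: 2, Millford: 0

Standard divisor 4846/28 ≈ 173.071; standard quotas: Rivermont 7.991, Fernley 5.374, Stonebridge 7.529, Pinehurst 4.305, Claybrook 2.109, Millford 0.693.
Rounding down gives 7, 5, 7, 4, 2, 0 = 25 seats, so the divisor must be adjusted.
With modified divisor 154.3: modified quotas Rivermont 8.963, Fernley 6.027, Stonebridge 8.445, Pinehurst 4.828, Claybrook 2.366, Millford 0.778.
Rounding down: Rivermont 8, Fernley 6, Stonebridge 8, Pinehurst 4, Claybrook 2, Millford 0 (total 28).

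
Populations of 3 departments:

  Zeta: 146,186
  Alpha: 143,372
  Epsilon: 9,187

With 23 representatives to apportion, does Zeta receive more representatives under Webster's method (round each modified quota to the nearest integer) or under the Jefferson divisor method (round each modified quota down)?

Webster: Zeta 11, Alpha 11, Epsilon 1.
Jefferson: Zeta 12, Alpha 11, Epsilon 0.
Zeta gets 11 under Webster and 12 under Jefferson.

Jefferson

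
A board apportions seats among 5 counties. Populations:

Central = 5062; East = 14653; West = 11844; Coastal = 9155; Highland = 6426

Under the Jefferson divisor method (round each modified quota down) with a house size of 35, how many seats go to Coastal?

7

Standard divisor 47140/35 ≈ 1346.857; standard quotas: Central 3.758, East 10.879, West 8.794, Coastal 6.797, Highland 4.771.
Rounding down gives 3, 10, 8, 6, 4 = 31 seats, so the divisor must be adjusted.
With modified divisor 1280: modified quotas Central 3.955, East 11.448, West 9.253, Coastal 7.152, Highland 5.020.
Rounding down: Central 3, East 11, West 9, Coastal 7, Highland 5 (total 35).
Coastal receives 7.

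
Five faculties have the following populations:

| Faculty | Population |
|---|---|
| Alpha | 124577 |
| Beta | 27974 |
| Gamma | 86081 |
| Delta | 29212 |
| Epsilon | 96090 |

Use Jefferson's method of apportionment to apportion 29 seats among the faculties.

Alpha 10; Beta 2; Gamma 7; Delta 2; Epsilon 8

Standard divisor 363934/29 ≈ 12549.448; standard quotas: Alpha 9.927, Beta 2.229, Gamma 6.859, Delta 2.328, Epsilon 7.657.
Rounding down gives 9, 2, 6, 2, 7 = 26 seats, so the divisor must be adjusted.
With modified divisor 11700: modified quotas Alpha 10.648, Beta 2.391, Gamma 7.357, Delta 2.497, Epsilon 8.213.
Rounding down: Alpha 10, Beta 2, Gamma 7, Delta 2, Epsilon 8 (total 29).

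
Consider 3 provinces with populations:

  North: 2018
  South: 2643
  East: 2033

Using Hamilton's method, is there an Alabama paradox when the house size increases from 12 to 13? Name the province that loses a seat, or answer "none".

At 12 seats: North 3, South 5, East 4.
At 13 seats: North 4, South 5, East 4.
No province's allocation decreased.

none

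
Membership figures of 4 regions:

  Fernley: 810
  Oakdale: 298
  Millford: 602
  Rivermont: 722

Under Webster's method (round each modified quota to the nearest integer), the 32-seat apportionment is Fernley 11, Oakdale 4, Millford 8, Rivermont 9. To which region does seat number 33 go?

Priority for the next seat is population ÷ (current seats + 0.5).
Priorities: Fernley 70.435, Oakdale 66.222, Millford 70.824, Rivermont 76.000.
Highest priority: Rivermont.

Rivermont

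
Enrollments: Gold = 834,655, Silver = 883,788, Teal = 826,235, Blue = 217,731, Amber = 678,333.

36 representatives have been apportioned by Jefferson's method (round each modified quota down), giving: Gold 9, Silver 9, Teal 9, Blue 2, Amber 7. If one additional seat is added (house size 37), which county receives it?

Silver

Priority for the next seat is population ÷ (current seats + 1).
Priorities: Gold 83465.500, Silver 88378.800, Teal 82623.500, Blue 72577.000, Amber 84791.625.
Highest priority: Silver.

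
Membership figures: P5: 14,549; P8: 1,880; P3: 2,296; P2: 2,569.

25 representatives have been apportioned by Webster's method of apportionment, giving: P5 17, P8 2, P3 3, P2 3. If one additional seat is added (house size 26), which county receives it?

P5

Priority for the next seat is population ÷ (current seats + 0.5).
Priorities: P5 831.371, P8 752.000, P3 656.000, P2 734.000.
Highest priority: P5.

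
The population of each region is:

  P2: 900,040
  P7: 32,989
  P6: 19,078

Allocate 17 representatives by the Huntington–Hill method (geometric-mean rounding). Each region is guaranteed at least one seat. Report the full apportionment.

P2=15; P7=1; P6=1

With divisor 60103: modified quotas P2 14.975, P7 0.549, P6 0.317.
Geometric-mean thresholds: P2 √(14·15)=14.491, P7 (min 1), P6 (min 1).
Each quota rounded against its threshold gives P2 15, P7 1, P6 1 (total 17).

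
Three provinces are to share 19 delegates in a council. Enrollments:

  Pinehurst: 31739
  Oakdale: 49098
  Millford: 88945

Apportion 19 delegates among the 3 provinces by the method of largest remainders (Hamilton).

Pinehurst: 4; Oakdale: 5; Millford: 10

Standard divisor: 169782 ÷ 19 ≈ 8935.895.
Standard quotas: Pinehurst 3.5519, Oakdale 5.4945, Millford 9.9537.
Lower quotas: Pinehurst 3, Oakdale 5, Millford 9 (sum 17, leaving 2 seats).
Remainders in descending order: Millford 0.9537, Pinehurst 0.5519, Oakdale 0.4945.
Largest remainders: Millford, Pinehurst receive the extra seats.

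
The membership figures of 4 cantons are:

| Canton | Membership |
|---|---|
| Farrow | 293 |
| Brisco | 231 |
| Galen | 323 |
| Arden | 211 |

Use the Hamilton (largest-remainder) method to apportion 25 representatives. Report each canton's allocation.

Farrow=7, Brisco=5, Galen=8, Arden=5

The standard divisor is 1058/25 ≈ 42.32.
Standard quotas: Farrow 6.923, Brisco 5.458, Galen 7.632, Arden 4.986.
Lower quotas: Farrow 6, Brisco 5, Galen 7, Arden 4 (sum 22, leaving 3 seats).
Remainders in descending order: Arden 0.986, Farrow 0.923, Galen 0.632, Brisco 0.458.
Largest remainders: Arden, Farrow, Galen receive the extra seats.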